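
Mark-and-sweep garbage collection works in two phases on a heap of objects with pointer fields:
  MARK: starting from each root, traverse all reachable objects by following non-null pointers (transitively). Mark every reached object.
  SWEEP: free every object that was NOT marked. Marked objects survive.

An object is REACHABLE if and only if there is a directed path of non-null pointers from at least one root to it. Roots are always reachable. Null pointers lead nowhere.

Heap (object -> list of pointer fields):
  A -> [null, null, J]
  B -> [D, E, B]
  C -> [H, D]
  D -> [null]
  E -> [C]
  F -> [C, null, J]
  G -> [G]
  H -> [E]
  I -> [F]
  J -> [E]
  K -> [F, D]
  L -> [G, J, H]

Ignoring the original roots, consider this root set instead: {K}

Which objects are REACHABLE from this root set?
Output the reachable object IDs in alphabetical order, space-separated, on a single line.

Roots: K
Mark K: refs=F D, marked=K
Mark F: refs=C null J, marked=F K
Mark D: refs=null, marked=D F K
Mark C: refs=H D, marked=C D F K
Mark J: refs=E, marked=C D F J K
Mark H: refs=E, marked=C D F H J K
Mark E: refs=C, marked=C D E F H J K
Unmarked (collected): A B G I L

Answer: C D E F H J K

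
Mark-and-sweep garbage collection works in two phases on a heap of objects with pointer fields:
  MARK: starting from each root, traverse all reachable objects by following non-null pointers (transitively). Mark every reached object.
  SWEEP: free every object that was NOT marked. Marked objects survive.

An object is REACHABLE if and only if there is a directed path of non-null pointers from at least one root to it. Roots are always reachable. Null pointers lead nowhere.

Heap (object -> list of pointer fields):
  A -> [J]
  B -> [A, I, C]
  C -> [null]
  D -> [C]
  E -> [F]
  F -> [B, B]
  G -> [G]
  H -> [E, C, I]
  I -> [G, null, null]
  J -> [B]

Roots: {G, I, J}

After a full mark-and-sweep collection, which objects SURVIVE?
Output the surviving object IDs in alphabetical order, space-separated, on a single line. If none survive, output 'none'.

Answer: A B C G I J

Derivation:
Roots: G I J
Mark G: refs=G, marked=G
Mark I: refs=G null null, marked=G I
Mark J: refs=B, marked=G I J
Mark B: refs=A I C, marked=B G I J
Mark A: refs=J, marked=A B G I J
Mark C: refs=null, marked=A B C G I J
Unmarked (collected): D E F H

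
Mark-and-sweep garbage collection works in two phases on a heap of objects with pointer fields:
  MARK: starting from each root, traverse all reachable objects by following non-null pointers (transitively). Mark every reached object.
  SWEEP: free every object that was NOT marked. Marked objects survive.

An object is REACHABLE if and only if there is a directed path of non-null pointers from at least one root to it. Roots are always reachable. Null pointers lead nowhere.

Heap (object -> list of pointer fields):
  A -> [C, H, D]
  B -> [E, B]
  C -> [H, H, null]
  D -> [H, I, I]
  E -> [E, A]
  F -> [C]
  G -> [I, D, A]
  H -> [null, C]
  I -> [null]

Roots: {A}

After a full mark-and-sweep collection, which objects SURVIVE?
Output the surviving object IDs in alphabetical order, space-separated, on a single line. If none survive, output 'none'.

Roots: A
Mark A: refs=C H D, marked=A
Mark C: refs=H H null, marked=A C
Mark H: refs=null C, marked=A C H
Mark D: refs=H I I, marked=A C D H
Mark I: refs=null, marked=A C D H I
Unmarked (collected): B E F G

Answer: A C D H I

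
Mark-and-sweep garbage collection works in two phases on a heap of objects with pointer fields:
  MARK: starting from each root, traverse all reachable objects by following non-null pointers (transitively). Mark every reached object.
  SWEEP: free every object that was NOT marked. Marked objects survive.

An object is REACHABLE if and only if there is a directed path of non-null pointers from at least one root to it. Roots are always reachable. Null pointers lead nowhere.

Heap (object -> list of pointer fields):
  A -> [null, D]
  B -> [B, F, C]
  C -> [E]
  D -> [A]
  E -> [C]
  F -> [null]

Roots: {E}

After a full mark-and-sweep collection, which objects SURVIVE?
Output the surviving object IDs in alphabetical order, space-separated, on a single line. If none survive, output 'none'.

Roots: E
Mark E: refs=C, marked=E
Mark C: refs=E, marked=C E
Unmarked (collected): A B D F

Answer: C E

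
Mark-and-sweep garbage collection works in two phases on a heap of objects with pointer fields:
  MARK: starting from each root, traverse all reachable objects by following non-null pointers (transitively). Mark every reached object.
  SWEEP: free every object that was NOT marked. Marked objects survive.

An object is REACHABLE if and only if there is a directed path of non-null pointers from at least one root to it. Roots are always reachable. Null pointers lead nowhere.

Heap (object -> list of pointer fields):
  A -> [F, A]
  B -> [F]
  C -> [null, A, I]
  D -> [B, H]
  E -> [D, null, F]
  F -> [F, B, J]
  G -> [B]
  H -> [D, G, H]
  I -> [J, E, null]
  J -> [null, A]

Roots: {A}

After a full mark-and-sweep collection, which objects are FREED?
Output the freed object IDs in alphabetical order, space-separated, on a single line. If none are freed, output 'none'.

Answer: C D E G H I

Derivation:
Roots: A
Mark A: refs=F A, marked=A
Mark F: refs=F B J, marked=A F
Mark B: refs=F, marked=A B F
Mark J: refs=null A, marked=A B F J
Unmarked (collected): C D E G H I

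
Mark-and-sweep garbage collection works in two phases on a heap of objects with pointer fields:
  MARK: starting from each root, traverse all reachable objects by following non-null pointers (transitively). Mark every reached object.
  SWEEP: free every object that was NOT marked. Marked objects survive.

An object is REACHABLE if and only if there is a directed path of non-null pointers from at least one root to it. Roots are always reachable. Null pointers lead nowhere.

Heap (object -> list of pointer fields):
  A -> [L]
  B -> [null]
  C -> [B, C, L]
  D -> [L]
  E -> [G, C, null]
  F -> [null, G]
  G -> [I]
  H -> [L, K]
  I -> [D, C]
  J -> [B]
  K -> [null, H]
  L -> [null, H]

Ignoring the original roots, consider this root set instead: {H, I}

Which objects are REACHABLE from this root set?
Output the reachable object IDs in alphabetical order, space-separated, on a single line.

Roots: H I
Mark H: refs=L K, marked=H
Mark I: refs=D C, marked=H I
Mark L: refs=null H, marked=H I L
Mark K: refs=null H, marked=H I K L
Mark D: refs=L, marked=D H I K L
Mark C: refs=B C L, marked=C D H I K L
Mark B: refs=null, marked=B C D H I K L
Unmarked (collected): A E F G J

Answer: B C D H I K L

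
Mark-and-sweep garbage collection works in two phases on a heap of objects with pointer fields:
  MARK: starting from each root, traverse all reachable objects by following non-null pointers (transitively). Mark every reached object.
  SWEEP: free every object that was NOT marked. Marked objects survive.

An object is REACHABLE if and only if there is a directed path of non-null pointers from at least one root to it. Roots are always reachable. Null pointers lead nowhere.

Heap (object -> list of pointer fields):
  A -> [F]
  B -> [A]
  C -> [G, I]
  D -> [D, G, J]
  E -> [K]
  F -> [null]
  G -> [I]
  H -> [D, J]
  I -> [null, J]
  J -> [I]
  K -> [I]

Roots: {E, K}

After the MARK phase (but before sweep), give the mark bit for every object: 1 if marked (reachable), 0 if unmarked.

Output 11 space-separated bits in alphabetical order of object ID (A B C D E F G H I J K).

Answer: 0 0 0 0 1 0 0 0 1 1 1

Derivation:
Roots: E K
Mark E: refs=K, marked=E
Mark K: refs=I, marked=E K
Mark I: refs=null J, marked=E I K
Mark J: refs=I, marked=E I J K
Unmarked (collected): A B C D F G H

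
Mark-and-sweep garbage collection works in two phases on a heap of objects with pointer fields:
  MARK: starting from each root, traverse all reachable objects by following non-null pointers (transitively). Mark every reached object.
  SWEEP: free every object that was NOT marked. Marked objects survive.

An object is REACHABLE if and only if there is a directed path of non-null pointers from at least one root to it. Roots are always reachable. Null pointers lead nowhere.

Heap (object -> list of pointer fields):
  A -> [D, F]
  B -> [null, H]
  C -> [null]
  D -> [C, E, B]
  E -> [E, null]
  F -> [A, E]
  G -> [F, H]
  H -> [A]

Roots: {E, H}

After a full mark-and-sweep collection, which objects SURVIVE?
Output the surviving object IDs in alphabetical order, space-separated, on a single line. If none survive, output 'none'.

Answer: A B C D E F H

Derivation:
Roots: E H
Mark E: refs=E null, marked=E
Mark H: refs=A, marked=E H
Mark A: refs=D F, marked=A E H
Mark D: refs=C E B, marked=A D E H
Mark F: refs=A E, marked=A D E F H
Mark C: refs=null, marked=A C D E F H
Mark B: refs=null H, marked=A B C D E F H
Unmarked (collected): G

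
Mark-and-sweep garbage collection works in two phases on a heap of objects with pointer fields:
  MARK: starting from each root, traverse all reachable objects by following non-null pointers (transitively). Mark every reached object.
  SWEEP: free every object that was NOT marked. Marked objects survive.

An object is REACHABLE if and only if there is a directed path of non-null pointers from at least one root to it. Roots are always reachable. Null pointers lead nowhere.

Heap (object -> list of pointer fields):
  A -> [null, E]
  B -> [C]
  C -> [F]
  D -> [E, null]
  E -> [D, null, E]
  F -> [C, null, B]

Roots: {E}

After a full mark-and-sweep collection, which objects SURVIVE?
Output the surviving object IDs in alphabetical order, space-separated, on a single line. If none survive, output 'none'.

Answer: D E

Derivation:
Roots: E
Mark E: refs=D null E, marked=E
Mark D: refs=E null, marked=D E
Unmarked (collected): A B C F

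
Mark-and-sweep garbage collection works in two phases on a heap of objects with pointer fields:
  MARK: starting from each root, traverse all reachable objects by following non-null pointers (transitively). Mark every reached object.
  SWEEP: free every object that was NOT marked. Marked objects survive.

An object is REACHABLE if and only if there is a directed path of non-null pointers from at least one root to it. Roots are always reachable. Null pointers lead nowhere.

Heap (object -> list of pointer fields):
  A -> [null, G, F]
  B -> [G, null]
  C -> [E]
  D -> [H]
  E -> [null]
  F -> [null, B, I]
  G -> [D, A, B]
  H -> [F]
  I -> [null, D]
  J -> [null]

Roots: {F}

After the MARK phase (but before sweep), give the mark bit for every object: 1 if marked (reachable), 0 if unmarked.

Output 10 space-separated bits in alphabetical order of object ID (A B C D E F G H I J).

Answer: 1 1 0 1 0 1 1 1 1 0

Derivation:
Roots: F
Mark F: refs=null B I, marked=F
Mark B: refs=G null, marked=B F
Mark I: refs=null D, marked=B F I
Mark G: refs=D A B, marked=B F G I
Mark D: refs=H, marked=B D F G I
Mark A: refs=null G F, marked=A B D F G I
Mark H: refs=F, marked=A B D F G H I
Unmarked (collected): C E J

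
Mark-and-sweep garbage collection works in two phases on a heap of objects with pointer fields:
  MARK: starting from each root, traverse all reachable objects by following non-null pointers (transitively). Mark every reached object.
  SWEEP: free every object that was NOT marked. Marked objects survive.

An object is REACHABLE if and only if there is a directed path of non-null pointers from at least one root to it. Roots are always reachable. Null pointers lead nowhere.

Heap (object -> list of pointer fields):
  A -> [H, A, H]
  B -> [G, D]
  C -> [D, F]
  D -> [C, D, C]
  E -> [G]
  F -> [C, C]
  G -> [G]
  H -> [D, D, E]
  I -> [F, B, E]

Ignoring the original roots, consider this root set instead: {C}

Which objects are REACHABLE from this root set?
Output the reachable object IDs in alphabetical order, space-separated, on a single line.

Roots: C
Mark C: refs=D F, marked=C
Mark D: refs=C D C, marked=C D
Mark F: refs=C C, marked=C D F
Unmarked (collected): A B E G H I

Answer: C D F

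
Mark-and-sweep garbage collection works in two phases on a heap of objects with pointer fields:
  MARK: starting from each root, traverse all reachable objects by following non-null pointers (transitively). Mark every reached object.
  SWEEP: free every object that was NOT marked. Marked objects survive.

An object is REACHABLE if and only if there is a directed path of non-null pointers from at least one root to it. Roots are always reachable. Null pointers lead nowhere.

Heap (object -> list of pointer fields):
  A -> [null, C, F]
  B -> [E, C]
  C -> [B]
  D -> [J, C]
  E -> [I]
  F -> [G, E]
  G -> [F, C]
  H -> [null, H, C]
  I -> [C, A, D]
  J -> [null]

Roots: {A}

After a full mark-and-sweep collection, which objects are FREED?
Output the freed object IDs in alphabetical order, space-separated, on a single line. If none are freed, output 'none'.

Roots: A
Mark A: refs=null C F, marked=A
Mark C: refs=B, marked=A C
Mark F: refs=G E, marked=A C F
Mark B: refs=E C, marked=A B C F
Mark G: refs=F C, marked=A B C F G
Mark E: refs=I, marked=A B C E F G
Mark I: refs=C A D, marked=A B C E F G I
Mark D: refs=J C, marked=A B C D E F G I
Mark J: refs=null, marked=A B C D E F G I J
Unmarked (collected): H

Answer: H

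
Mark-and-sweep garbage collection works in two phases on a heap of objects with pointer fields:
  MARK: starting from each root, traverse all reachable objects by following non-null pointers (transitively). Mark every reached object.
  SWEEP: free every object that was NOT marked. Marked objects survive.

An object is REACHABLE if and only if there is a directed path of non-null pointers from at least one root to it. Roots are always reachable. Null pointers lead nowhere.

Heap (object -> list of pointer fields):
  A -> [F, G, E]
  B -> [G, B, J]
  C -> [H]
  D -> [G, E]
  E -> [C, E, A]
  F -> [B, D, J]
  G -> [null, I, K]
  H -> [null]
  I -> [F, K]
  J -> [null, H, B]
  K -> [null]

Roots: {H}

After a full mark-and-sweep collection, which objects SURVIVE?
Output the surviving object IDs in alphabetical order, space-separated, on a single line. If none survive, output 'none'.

Answer: H

Derivation:
Roots: H
Mark H: refs=null, marked=H
Unmarked (collected): A B C D E F G I J K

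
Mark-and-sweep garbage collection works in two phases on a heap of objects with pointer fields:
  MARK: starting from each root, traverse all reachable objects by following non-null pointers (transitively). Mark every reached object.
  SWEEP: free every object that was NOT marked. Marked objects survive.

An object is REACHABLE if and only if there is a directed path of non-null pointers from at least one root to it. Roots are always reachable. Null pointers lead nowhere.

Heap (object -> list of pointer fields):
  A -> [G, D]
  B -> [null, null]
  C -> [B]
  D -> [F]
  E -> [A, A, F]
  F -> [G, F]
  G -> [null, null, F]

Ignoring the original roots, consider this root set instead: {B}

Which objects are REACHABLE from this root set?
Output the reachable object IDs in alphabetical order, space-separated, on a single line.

Roots: B
Mark B: refs=null null, marked=B
Unmarked (collected): A C D E F G

Answer: B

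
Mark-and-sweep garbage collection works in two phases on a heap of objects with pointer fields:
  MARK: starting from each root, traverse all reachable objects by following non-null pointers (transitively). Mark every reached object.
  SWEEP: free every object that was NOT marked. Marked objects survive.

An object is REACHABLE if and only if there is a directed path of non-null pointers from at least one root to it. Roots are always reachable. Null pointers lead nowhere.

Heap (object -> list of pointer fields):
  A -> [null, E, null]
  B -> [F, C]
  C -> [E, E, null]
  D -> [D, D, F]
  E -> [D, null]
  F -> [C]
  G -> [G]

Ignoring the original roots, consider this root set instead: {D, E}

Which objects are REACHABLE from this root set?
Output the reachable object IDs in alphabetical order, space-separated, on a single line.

Answer: C D E F

Derivation:
Roots: D E
Mark D: refs=D D F, marked=D
Mark E: refs=D null, marked=D E
Mark F: refs=C, marked=D E F
Mark C: refs=E E null, marked=C D E F
Unmarked (collected): A B G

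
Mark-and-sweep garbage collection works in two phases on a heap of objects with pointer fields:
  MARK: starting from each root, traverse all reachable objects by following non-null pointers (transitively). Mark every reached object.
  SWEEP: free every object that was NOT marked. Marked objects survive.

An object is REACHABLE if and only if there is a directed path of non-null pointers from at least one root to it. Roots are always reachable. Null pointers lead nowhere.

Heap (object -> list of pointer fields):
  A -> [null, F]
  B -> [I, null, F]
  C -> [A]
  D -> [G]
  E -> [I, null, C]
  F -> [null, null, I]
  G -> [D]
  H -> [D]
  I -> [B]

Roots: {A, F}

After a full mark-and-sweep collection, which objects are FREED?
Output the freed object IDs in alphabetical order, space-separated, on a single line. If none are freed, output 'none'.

Answer: C D E G H

Derivation:
Roots: A F
Mark A: refs=null F, marked=A
Mark F: refs=null null I, marked=A F
Mark I: refs=B, marked=A F I
Mark B: refs=I null F, marked=A B F I
Unmarked (collected): C D E G H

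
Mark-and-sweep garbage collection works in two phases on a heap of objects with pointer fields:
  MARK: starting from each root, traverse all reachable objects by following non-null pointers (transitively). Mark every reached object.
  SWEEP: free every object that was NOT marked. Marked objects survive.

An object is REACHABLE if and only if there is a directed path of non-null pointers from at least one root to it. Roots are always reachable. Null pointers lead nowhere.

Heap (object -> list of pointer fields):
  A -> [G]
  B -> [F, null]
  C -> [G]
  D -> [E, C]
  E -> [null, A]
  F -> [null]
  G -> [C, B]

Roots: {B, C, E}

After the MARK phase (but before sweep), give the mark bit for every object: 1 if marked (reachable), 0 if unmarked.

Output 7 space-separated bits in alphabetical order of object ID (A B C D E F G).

Roots: B C E
Mark B: refs=F null, marked=B
Mark C: refs=G, marked=B C
Mark E: refs=null A, marked=B C E
Mark F: refs=null, marked=B C E F
Mark G: refs=C B, marked=B C E F G
Mark A: refs=G, marked=A B C E F G
Unmarked (collected): D

Answer: 1 1 1 0 1 1 1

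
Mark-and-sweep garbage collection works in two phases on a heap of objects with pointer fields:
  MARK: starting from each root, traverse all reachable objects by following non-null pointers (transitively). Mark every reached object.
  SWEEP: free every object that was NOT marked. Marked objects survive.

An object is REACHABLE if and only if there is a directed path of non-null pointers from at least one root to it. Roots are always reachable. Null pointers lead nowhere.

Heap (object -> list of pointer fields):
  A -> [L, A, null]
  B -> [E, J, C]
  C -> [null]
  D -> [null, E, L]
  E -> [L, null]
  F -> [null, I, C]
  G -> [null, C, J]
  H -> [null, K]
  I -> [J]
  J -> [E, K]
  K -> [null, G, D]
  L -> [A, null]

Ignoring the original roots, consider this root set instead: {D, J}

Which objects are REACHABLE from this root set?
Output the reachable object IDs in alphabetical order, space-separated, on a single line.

Answer: A C D E G J K L

Derivation:
Roots: D J
Mark D: refs=null E L, marked=D
Mark J: refs=E K, marked=D J
Mark E: refs=L null, marked=D E J
Mark L: refs=A null, marked=D E J L
Mark K: refs=null G D, marked=D E J K L
Mark A: refs=L A null, marked=A D E J K L
Mark G: refs=null C J, marked=A D E G J K L
Mark C: refs=null, marked=A C D E G J K L
Unmarked (collected): B F H I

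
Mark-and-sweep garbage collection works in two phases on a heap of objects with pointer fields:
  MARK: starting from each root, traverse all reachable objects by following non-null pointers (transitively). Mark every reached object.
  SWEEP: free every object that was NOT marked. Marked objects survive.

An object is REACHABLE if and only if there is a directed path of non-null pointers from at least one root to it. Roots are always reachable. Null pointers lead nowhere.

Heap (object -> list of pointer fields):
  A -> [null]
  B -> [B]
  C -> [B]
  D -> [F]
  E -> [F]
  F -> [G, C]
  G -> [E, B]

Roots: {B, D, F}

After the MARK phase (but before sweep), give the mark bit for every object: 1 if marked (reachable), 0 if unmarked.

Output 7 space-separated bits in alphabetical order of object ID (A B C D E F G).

Roots: B D F
Mark B: refs=B, marked=B
Mark D: refs=F, marked=B D
Mark F: refs=G C, marked=B D F
Mark G: refs=E B, marked=B D F G
Mark C: refs=B, marked=B C D F G
Mark E: refs=F, marked=B C D E F G
Unmarked (collected): A

Answer: 0 1 1 1 1 1 1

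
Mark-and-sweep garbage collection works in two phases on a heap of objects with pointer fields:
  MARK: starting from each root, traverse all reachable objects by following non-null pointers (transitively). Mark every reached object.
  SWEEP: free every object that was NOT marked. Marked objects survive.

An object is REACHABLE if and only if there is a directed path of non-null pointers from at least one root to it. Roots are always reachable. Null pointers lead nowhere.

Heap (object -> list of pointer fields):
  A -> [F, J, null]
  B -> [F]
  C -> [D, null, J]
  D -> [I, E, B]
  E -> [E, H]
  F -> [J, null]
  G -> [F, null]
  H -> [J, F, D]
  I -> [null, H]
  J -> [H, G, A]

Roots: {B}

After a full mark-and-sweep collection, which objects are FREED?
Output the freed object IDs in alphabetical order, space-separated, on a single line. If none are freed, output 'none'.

Roots: B
Mark B: refs=F, marked=B
Mark F: refs=J null, marked=B F
Mark J: refs=H G A, marked=B F J
Mark H: refs=J F D, marked=B F H J
Mark G: refs=F null, marked=B F G H J
Mark A: refs=F J null, marked=A B F G H J
Mark D: refs=I E B, marked=A B D F G H J
Mark I: refs=null H, marked=A B D F G H I J
Mark E: refs=E H, marked=A B D E F G H I J
Unmarked (collected): C

Answer: C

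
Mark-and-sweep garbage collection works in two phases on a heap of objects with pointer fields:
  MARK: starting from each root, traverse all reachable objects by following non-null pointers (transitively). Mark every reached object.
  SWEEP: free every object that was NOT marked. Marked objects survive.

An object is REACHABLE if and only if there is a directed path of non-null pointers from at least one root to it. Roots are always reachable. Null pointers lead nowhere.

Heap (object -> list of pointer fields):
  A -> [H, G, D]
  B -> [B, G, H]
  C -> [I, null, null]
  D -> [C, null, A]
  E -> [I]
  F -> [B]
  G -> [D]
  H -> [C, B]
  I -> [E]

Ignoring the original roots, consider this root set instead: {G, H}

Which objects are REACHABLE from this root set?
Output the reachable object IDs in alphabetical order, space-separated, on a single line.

Roots: G H
Mark G: refs=D, marked=G
Mark H: refs=C B, marked=G H
Mark D: refs=C null A, marked=D G H
Mark C: refs=I null null, marked=C D G H
Mark B: refs=B G H, marked=B C D G H
Mark A: refs=H G D, marked=A B C D G H
Mark I: refs=E, marked=A B C D G H I
Mark E: refs=I, marked=A B C D E G H I
Unmarked (collected): F

Answer: A B C D E G H I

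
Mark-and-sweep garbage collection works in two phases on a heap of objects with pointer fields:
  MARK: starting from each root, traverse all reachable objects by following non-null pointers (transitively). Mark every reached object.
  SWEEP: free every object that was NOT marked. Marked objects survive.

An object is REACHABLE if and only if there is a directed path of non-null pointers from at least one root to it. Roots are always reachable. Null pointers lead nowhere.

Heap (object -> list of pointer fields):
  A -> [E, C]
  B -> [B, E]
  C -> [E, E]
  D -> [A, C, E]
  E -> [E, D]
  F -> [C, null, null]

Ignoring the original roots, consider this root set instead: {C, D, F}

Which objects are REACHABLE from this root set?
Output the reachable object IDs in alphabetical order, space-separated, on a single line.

Answer: A C D E F

Derivation:
Roots: C D F
Mark C: refs=E E, marked=C
Mark D: refs=A C E, marked=C D
Mark F: refs=C null null, marked=C D F
Mark E: refs=E D, marked=C D E F
Mark A: refs=E C, marked=A C D E F
Unmarked (collected): B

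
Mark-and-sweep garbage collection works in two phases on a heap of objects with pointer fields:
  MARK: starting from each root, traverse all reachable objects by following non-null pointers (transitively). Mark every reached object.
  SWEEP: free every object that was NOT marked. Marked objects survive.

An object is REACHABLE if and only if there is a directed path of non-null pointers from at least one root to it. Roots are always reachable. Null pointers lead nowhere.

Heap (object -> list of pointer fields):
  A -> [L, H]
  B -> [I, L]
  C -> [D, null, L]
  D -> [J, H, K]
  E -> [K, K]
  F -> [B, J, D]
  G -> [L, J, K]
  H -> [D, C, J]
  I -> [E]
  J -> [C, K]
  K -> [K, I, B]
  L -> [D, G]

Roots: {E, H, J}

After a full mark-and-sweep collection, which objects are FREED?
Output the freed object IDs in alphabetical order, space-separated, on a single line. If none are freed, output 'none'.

Answer: A F

Derivation:
Roots: E H J
Mark E: refs=K K, marked=E
Mark H: refs=D C J, marked=E H
Mark J: refs=C K, marked=E H J
Mark K: refs=K I B, marked=E H J K
Mark D: refs=J H K, marked=D E H J K
Mark C: refs=D null L, marked=C D E H J K
Mark I: refs=E, marked=C D E H I J K
Mark B: refs=I L, marked=B C D E H I J K
Mark L: refs=D G, marked=B C D E H I J K L
Mark G: refs=L J K, marked=B C D E G H I J K L
Unmarked (collected): A F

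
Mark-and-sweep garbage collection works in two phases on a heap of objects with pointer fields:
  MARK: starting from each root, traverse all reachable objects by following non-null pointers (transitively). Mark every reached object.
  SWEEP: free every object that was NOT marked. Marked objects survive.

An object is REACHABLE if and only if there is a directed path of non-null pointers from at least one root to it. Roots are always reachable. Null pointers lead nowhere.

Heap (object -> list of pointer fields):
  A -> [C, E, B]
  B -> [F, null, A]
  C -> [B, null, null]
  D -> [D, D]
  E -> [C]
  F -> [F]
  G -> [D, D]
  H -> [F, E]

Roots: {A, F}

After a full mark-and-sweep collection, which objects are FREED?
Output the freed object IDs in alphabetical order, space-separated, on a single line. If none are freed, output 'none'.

Roots: A F
Mark A: refs=C E B, marked=A
Mark F: refs=F, marked=A F
Mark C: refs=B null null, marked=A C F
Mark E: refs=C, marked=A C E F
Mark B: refs=F null A, marked=A B C E F
Unmarked (collected): D G H

Answer: D G H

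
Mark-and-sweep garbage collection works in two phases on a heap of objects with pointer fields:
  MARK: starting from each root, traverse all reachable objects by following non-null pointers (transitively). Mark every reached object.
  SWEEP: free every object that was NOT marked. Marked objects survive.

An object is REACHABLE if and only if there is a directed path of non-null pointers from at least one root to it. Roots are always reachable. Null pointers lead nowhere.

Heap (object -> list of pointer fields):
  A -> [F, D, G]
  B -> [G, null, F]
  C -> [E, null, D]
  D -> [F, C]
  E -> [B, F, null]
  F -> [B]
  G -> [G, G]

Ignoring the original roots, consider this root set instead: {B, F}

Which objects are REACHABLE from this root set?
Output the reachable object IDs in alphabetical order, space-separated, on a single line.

Roots: B F
Mark B: refs=G null F, marked=B
Mark F: refs=B, marked=B F
Mark G: refs=G G, marked=B F G
Unmarked (collected): A C D E

Answer: B F G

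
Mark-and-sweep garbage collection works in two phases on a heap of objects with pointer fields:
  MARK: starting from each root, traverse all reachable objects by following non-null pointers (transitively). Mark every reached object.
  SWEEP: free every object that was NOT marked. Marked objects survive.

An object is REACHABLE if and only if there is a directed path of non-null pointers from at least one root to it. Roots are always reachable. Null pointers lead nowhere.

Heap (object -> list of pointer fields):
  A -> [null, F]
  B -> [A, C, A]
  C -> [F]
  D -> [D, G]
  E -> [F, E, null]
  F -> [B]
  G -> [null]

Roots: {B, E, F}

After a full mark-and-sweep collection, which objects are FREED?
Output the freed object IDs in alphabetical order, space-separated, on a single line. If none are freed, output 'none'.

Roots: B E F
Mark B: refs=A C A, marked=B
Mark E: refs=F E null, marked=B E
Mark F: refs=B, marked=B E F
Mark A: refs=null F, marked=A B E F
Mark C: refs=F, marked=A B C E F
Unmarked (collected): D G

Answer: D G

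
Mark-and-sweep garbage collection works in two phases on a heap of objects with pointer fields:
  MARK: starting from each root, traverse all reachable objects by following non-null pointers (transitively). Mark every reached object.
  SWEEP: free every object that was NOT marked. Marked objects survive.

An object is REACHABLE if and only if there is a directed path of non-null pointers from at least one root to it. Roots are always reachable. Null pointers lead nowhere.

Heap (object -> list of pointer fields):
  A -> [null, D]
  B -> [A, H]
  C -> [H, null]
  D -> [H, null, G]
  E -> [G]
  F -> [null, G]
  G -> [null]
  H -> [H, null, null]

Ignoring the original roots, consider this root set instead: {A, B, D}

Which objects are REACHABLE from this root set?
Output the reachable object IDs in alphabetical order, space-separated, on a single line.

Roots: A B D
Mark A: refs=null D, marked=A
Mark B: refs=A H, marked=A B
Mark D: refs=H null G, marked=A B D
Mark H: refs=H null null, marked=A B D H
Mark G: refs=null, marked=A B D G H
Unmarked (collected): C E F

Answer: A B D G H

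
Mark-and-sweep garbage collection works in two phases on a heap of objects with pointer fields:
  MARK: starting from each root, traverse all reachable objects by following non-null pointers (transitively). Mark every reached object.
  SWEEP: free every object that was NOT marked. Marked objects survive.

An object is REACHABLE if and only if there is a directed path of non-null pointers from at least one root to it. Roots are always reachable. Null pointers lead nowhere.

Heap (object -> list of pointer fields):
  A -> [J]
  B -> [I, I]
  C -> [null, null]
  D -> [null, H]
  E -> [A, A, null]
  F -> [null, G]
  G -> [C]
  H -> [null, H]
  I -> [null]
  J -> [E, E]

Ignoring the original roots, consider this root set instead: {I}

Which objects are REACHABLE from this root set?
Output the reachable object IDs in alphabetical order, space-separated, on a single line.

Answer: I

Derivation:
Roots: I
Mark I: refs=null, marked=I
Unmarked (collected): A B C D E F G H J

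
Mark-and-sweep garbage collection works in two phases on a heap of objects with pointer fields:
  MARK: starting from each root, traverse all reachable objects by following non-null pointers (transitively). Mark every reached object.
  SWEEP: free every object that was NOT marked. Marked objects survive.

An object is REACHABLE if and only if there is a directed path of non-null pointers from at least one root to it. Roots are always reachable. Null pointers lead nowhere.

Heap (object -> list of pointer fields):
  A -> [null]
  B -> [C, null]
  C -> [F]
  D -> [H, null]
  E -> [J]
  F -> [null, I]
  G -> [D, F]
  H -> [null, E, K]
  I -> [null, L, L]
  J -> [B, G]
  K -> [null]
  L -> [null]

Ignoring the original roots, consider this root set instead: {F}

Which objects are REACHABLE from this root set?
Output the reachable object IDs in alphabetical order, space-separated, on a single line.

Answer: F I L

Derivation:
Roots: F
Mark F: refs=null I, marked=F
Mark I: refs=null L L, marked=F I
Mark L: refs=null, marked=F I L
Unmarked (collected): A B C D E G H J K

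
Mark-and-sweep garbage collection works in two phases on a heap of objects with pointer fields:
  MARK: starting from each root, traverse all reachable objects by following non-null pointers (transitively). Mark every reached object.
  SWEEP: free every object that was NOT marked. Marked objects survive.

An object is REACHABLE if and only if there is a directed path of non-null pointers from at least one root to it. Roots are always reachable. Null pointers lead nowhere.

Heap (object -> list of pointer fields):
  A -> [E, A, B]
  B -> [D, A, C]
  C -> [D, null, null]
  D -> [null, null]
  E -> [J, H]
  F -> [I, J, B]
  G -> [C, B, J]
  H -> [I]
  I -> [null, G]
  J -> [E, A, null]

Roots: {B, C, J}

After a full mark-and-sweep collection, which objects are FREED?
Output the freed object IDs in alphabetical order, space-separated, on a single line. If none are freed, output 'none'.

Roots: B C J
Mark B: refs=D A C, marked=B
Mark C: refs=D null null, marked=B C
Mark J: refs=E A null, marked=B C J
Mark D: refs=null null, marked=B C D J
Mark A: refs=E A B, marked=A B C D J
Mark E: refs=J H, marked=A B C D E J
Mark H: refs=I, marked=A B C D E H J
Mark I: refs=null G, marked=A B C D E H I J
Mark G: refs=C B J, marked=A B C D E G H I J
Unmarked (collected): F

Answer: F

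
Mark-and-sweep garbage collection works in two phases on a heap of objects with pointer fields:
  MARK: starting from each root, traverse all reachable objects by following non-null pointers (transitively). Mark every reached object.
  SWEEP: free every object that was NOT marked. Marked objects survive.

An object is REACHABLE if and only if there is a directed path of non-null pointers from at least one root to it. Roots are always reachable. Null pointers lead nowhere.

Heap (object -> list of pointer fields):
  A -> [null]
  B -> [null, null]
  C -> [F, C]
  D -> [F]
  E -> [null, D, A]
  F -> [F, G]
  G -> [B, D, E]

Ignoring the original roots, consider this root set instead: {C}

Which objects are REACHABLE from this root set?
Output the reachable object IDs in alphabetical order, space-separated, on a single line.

Answer: A B C D E F G

Derivation:
Roots: C
Mark C: refs=F C, marked=C
Mark F: refs=F G, marked=C F
Mark G: refs=B D E, marked=C F G
Mark B: refs=null null, marked=B C F G
Mark D: refs=F, marked=B C D F G
Mark E: refs=null D A, marked=B C D E F G
Mark A: refs=null, marked=A B C D E F G
Unmarked (collected): (none)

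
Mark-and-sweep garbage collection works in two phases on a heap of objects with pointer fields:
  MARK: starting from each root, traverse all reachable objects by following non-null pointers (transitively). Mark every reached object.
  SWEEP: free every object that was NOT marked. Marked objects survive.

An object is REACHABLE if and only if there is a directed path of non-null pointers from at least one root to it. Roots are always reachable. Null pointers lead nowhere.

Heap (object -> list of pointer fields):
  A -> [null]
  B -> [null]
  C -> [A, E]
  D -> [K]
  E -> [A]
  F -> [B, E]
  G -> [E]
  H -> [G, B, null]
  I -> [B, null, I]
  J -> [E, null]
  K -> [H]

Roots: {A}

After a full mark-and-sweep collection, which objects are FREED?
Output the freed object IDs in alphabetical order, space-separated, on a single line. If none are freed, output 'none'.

Answer: B C D E F G H I J K

Derivation:
Roots: A
Mark A: refs=null, marked=A
Unmarked (collected): B C D E F G H I J K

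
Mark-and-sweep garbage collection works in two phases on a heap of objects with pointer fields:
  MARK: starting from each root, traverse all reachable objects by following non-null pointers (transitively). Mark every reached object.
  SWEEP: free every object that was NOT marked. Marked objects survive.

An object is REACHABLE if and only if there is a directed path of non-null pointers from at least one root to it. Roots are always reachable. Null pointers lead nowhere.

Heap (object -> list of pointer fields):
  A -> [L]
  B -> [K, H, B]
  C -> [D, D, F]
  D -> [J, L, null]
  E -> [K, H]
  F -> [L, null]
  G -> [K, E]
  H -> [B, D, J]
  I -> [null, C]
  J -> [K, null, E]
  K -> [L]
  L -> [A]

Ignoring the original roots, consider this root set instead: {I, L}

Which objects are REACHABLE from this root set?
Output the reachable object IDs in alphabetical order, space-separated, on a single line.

Answer: A B C D E F H I J K L

Derivation:
Roots: I L
Mark I: refs=null C, marked=I
Mark L: refs=A, marked=I L
Mark C: refs=D D F, marked=C I L
Mark A: refs=L, marked=A C I L
Mark D: refs=J L null, marked=A C D I L
Mark F: refs=L null, marked=A C D F I L
Mark J: refs=K null E, marked=A C D F I J L
Mark K: refs=L, marked=A C D F I J K L
Mark E: refs=K H, marked=A C D E F I J K L
Mark H: refs=B D J, marked=A C D E F H I J K L
Mark B: refs=K H B, marked=A B C D E F H I J K L
Unmarked (collected): G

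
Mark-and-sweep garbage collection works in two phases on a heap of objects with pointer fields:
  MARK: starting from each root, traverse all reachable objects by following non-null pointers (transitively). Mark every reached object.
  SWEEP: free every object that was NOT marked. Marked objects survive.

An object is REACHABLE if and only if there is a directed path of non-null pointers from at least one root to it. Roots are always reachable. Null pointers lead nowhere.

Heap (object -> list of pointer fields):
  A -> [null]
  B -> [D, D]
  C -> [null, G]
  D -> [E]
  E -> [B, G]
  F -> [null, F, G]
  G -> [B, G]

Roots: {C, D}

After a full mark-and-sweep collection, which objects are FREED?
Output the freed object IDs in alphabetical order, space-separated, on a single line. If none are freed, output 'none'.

Roots: C D
Mark C: refs=null G, marked=C
Mark D: refs=E, marked=C D
Mark G: refs=B G, marked=C D G
Mark E: refs=B G, marked=C D E G
Mark B: refs=D D, marked=B C D E G
Unmarked (collected): A F

Answer: A F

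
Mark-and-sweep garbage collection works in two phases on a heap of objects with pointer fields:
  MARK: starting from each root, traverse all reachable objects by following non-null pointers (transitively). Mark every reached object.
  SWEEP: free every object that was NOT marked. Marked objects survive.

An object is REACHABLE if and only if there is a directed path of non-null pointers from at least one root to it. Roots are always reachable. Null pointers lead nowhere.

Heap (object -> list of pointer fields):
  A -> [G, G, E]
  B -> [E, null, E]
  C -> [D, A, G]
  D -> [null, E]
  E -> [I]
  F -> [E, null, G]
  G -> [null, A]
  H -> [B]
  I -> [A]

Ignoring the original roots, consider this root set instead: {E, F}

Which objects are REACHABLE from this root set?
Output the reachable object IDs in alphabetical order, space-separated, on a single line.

Answer: A E F G I

Derivation:
Roots: E F
Mark E: refs=I, marked=E
Mark F: refs=E null G, marked=E F
Mark I: refs=A, marked=E F I
Mark G: refs=null A, marked=E F G I
Mark A: refs=G G E, marked=A E F G I
Unmarked (collected): B C D H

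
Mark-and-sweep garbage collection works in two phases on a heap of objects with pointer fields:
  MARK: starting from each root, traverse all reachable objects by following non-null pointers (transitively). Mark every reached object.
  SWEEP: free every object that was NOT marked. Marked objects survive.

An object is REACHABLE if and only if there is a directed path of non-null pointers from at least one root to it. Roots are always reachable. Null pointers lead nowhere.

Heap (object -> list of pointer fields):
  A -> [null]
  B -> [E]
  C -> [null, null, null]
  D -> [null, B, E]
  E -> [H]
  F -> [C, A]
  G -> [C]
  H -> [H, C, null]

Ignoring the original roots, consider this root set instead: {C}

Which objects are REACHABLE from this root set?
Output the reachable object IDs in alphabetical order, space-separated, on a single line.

Roots: C
Mark C: refs=null null null, marked=C
Unmarked (collected): A B D E F G H

Answer: C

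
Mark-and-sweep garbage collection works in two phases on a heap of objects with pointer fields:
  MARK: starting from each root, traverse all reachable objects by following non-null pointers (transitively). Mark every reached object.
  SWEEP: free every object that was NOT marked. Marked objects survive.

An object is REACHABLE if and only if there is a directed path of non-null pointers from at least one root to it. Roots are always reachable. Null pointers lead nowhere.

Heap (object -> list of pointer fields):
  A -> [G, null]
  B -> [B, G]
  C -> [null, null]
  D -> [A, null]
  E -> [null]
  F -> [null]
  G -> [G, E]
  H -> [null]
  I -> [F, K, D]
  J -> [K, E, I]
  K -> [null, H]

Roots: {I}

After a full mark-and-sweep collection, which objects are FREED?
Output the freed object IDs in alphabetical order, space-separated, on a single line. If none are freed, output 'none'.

Answer: B C J

Derivation:
Roots: I
Mark I: refs=F K D, marked=I
Mark F: refs=null, marked=F I
Mark K: refs=null H, marked=F I K
Mark D: refs=A null, marked=D F I K
Mark H: refs=null, marked=D F H I K
Mark A: refs=G null, marked=A D F H I K
Mark G: refs=G E, marked=A D F G H I K
Mark E: refs=null, marked=A D E F G H I K
Unmarked (collected): B C J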